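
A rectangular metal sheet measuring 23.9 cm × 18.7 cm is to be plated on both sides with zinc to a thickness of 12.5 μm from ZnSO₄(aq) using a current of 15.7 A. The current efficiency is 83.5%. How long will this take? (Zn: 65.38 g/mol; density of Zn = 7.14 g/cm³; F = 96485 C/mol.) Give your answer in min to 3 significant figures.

29.9 min

Plated area = 2 × 23.9 × 18.7 = 893.9 cm²
Volume = 893.9 × 12.5×10⁻⁴ cm = 1.117 cm³
m(Zn) = 1.117 × 7.14 = 7.975 g
n(Zn) = 7.975 / 65.38 = 0.1220 mol; n(e⁻) = 2 × 0.1220 = 0.2440 mol
Q = 0.2440 × 96485 / 0.835 = 28190 C
t = 28190 / 15.7 = 1796 s = 29.9 min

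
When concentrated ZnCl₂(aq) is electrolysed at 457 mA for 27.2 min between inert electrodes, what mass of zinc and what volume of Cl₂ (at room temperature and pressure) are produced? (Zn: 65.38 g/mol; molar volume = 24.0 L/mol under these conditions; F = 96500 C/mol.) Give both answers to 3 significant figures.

Q = 0.457 × 1632 = 745.8 C; n(e⁻) = 745.8 / 96500 = 0.007728 mol
Cathode: Zn²⁺ + 2e⁻ → Zn → n(Zn) = 0.007728/2 = 0.003864 mol → 0.253 g
Anode: 2Cl⁻ → Cl₂ + 2e⁻ → n(Cl₂) = 0.007728/2 = 0.003864 mol → 0.0927 L

0.253 g Zn; 0.0927 L Cl₂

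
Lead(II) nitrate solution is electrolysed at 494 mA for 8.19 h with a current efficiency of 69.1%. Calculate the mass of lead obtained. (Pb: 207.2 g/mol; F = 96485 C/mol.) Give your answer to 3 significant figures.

10.8 g

Q = 0.494 × 29484 = 14570 C
n(e⁻) = 14570 / 96485 = 0.1510 mol
Pb²⁺ + 2e⁻ → Pb, so theoretical m(Pb) = 0.07550 × 207.2 = 15.64 g
Actual mass = 69.1% × 15.64 = 10.8 g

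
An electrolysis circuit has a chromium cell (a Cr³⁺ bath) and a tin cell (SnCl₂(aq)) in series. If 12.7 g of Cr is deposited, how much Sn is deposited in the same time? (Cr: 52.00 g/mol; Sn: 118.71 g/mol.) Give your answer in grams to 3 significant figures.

43.5 g

n(Cr) = 12.7 / 52.00 = 0.2442 mol
Cr³⁺ + 3e⁻ → Cr, so n(e⁻) = 3 × 0.2442 = 0.7326 mol
In series, the same 0.7326 mol of electrons flows through the second cell.
Sn²⁺ + 2e⁻ → Sn, so n(Sn) = 0.7326 / 2 = 0.3663 mol
m(Sn) = 0.3663 × 118.71 = 43.5 g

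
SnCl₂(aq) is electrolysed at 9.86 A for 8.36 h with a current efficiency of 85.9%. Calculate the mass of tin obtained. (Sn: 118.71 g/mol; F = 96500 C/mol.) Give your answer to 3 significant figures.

157 g

Q = 9.86 × 30096 = 2.967×10^5 C
n(e⁻) = 2.967×10^5 / 96500 = 3.075 mol
Sn²⁺ + 2e⁻ → Sn, so theoretical m(Sn) = 1.538 × 118.71 = 182.6 g
Actual mass = 85.9% × 182.6 = 157 g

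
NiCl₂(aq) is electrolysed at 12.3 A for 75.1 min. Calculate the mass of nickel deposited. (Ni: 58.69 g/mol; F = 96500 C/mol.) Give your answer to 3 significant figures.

Charge passed = 12.3 × 4506 = 55420 C
Moles of electrons = 55420 / 96500 = 0.5743 mol
Ni²⁺ + 2e⁻ → Ni, so n(Ni) = 0.5743 / 2 = 0.2872 mol
m = 0.2872 × 58.69 = 16.9 g

16.9 g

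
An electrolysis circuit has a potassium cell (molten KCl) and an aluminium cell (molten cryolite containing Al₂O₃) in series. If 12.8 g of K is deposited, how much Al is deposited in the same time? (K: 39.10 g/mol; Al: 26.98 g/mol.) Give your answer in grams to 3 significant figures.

n(K) = 12.8 / 39.10 = 0.3274 mol
K⁺ + e⁻ → K, so n(e⁻) = 0.3274 mol
The cells are in series, so the same charge (and hence the same n(e⁻) = 0.3274 mol) passes through both.
Al³⁺ + 3e⁻ → Al, so n(Al) = 0.3274 / 3 = 0.1091 mol
m(Al) = 0.1091 × 26.98 = 2.94 g

2.94 g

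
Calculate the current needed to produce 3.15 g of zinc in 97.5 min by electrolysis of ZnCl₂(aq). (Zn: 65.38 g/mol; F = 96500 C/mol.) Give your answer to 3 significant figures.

1.59 A

n(Zn) = 3.15 / 65.38 = 0.04818 mol
Zn²⁺ + 2e⁻ → Zn, so n(e⁻) = 2 × 0.04818 = 0.09636 mol
Q = 0.09636 × 96500 = 9299 C
I = Q / t = 9299 / 5850 s = 1.59 A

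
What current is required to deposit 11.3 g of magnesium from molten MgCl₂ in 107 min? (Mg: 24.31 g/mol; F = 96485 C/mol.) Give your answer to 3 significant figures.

14.0 A

n(Mg) = 11.3 / 24.31 = 0.4648 mol
Mg²⁺ + 2e⁻ → Mg, so n(e⁻) = 2 × 0.4648 = 0.9296 mol
Q = 0.9296 × 96485 = 89690 C
I = Q / t = 89690 / 6420 s = 14.0 A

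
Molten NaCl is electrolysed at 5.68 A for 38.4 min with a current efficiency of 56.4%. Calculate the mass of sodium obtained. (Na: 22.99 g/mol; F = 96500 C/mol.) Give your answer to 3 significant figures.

Q = 5.68 × 2304 = 13090 C
n(e⁻) = 13090 / 96500 = 0.1356 mol
Na⁺ + e⁻ → Na, so theoretical m(Na) = 0.1356 × 22.99 = 3.117 g
Actual mass = 56.4% × 3.117 = 1.76 g

1.76 g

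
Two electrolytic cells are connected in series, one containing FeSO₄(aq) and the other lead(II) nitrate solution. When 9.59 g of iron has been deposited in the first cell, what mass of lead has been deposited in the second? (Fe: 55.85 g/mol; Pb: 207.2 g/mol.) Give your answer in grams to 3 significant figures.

n(Fe) = 9.59 / 55.85 = 0.1717 mol
Fe²⁺ + 2e⁻ → Fe, so n(e⁻) = 2 × 0.1717 = 0.3434 mol
Since the cells are in series, n(e⁻) in the Pb cell is also 0.3434 mol.
Pb²⁺ + 2e⁻ → Pb, so n(Pb) = 0.3434 / 2 = 0.1717 mol
m(Pb) = 0.1717 × 207.2 = 35.6 g

35.6 g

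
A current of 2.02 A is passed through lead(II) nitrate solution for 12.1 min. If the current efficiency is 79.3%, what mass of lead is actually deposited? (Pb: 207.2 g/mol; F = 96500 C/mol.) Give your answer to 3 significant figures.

1.25 g

Q = 2.02 × 726 = 1467 C
n(e⁻) = 1467 / 96500 = 0.01520 mol
Pb²⁺ + 2e⁻ → Pb, so theoretical m(Pb) = 0.007600 × 207.2 = 1.575 g
Actual mass = 79.3% × 1.575 = 1.25 g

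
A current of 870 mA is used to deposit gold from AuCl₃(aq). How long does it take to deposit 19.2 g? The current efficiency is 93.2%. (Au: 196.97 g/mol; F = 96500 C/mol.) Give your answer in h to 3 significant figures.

9.67 h

n(Au) = 19.2 / 196.97 = 0.09748 mol
Au³⁺ + 3e⁻ → Au, so n(e⁻) = 3 × 0.09748 = 0.2924 mol
Q = 0.2924 × 96500 / 0.932 = 30280 C
t = Q / I = 30280 / 0.870 = 34800 s = 9.67 h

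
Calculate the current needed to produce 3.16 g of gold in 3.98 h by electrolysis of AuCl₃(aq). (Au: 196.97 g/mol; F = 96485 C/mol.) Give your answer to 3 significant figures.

n(Au) = 3.16 / 196.97 = 0.01604 mol
Au³⁺ + 3e⁻ → Au, so n(e⁻) = 3 × 0.01604 = 0.04812 mol
Q = 0.04812 × 96485 = 4643 C
I = Q / t = 4643 / 14328 s = 0.324 A

0.324 A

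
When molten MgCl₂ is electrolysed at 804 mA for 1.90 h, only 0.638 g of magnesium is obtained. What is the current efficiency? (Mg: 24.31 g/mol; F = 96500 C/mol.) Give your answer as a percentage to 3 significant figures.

92.1%

Q = 0.804 × 6840 = 5499 C
n(e⁻) = 5499 / 96500 = 0.05698 mol
Mg²⁺ + 2e⁻ → Mg, so theoretical n(Mg) = 0.02849 mol → 0.6926 g
Efficiency = 0.638 / 0.6926 = 0.9212 = 92.1%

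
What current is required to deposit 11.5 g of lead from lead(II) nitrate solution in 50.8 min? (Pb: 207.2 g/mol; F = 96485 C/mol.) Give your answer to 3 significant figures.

3.51 A

n(Pb) = 11.5 / 207.2 = 0.05550 mol
Pb²⁺ + 2e⁻ → Pb, so n(e⁻) = 2 × 0.05550 = 0.1110 mol
Q = 0.1110 × 96485 = 10710 C
I = Q / t = 10710 / 3048 s = 3.51 A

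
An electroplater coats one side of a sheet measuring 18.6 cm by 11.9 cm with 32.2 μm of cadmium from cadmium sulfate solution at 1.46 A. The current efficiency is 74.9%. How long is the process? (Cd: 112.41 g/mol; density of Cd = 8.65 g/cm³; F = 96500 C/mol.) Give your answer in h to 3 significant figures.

Plated area = 18.6 × 11.9 = 221.3 cm²
Volume = 221.3 × 32.2×10⁻⁴ cm = 0.7126 cm³
m(Cd) = 0.7126 × 8.65 = 6.164 g
n(Cd) = 6.164 / 112.41 = 0.05483 mol; n(e⁻) = 2 × 0.05483 = 0.1097 mol
Q = 0.1097 × 96500 / 0.749 = 14130 C
t = 14130 / 1.46 = 9678 s = 2.69 h

2.69 h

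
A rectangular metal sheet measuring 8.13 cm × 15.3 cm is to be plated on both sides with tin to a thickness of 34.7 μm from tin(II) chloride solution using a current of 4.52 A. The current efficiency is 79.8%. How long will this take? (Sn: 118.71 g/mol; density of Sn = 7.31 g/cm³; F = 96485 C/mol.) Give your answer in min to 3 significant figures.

47.4 min

Plated area = 2 × 8.13 × 15.3 = 248.8 cm²
Volume = 248.8 × 34.7×10⁻⁴ cm = 0.8633 cm³
m(Sn) = 0.8633 × 7.31 = 6.311 g
n(Sn) = 6.311 / 118.71 = 0.05316 mol; n(e⁻) = 2 × 0.05316 = 0.1063 mol
Q = 0.1063 × 96485 / 0.798 = 12850 C
t = 12850 / 4.52 = 2843 s = 47.4 min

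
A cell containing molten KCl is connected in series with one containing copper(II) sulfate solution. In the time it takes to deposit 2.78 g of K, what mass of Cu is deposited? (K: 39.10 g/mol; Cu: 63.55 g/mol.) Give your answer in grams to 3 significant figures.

n(K) = 2.78 / 39.10 = 0.07110 mol
K⁺ + e⁻ → K, so n(e⁻) = 0.07110 mol
In series, the same 0.07110 mol of electrons flows through the second cell.
Cu²⁺ + 2e⁻ → Cu, so n(Cu) = 0.07110 / 2 = 0.03555 mol
m(Cu) = 0.03555 × 63.55 = 2.26 g

2.26 g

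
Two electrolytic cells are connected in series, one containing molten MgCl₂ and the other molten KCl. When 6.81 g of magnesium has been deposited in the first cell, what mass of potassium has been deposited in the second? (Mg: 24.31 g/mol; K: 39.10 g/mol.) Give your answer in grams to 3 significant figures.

n(Mg) = 6.81 / 24.31 = 0.2801 mol
Mg²⁺ + 2e⁻ → Mg, so n(e⁻) = 2 × 0.2801 = 0.5602 mol
In series, the same 0.5602 mol of electrons flows through the second cell.
K⁺ + e⁻ → K, so n(K) = 0.5602 mol
m(K) = 0.5602 × 39.10 = 21.9 g

21.9 g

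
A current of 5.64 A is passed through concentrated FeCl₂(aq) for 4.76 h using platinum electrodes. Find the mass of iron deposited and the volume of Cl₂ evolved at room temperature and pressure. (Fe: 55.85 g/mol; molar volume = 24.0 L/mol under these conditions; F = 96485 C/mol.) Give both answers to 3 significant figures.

28.0 g Fe; 12.0 L Cl₂

Q = 5.64 × 17136 = 96650 C; n(e⁻) = 96650 / 96485 = 1.002 mol
Cathode: Fe²⁺ + 2e⁻ → Fe → n(Fe) = 1.002/2 = 0.5010 mol → 28.0 g
Anode: 2Cl⁻ → Cl₂ + 2e⁻ → n(Cl₂) = 1.002/2 = 0.5010 mol → 12.0 L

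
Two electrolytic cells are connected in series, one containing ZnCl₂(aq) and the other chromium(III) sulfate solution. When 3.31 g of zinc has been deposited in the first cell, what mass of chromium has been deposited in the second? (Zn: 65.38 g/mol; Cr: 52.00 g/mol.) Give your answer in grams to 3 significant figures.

n(Zn) = 3.31 / 65.38 = 0.05063 mol
Zn²⁺ + 2e⁻ → Zn, so n(e⁻) = 2 × 0.05063 = 0.1013 mol
Since the cells are in series, n(e⁻) in the Cr cell is also 0.1013 mol.
Cr³⁺ + 3e⁻ → Cr, so n(Cr) = 0.1013 / 3 = 0.03377 mol
m(Cr) = 0.03377 × 52.00 = 1.76 g

1.76 g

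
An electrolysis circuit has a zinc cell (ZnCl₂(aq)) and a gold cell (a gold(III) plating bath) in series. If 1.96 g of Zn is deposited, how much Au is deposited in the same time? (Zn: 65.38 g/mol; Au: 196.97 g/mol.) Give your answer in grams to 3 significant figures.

3.94 g

n(Zn) = 1.96 / 65.38 = 0.02998 mol
Zn²⁺ + 2e⁻ → Zn, so n(e⁻) = 2 × 0.02998 = 0.05996 mol
Since the cells are in series, n(e⁻) in the Au cell is also 0.05996 mol.
Au³⁺ + 3e⁻ → Au, so n(Au) = 0.05996 / 3 = 0.01999 mol
m(Au) = 0.01999 × 196.97 = 3.94 g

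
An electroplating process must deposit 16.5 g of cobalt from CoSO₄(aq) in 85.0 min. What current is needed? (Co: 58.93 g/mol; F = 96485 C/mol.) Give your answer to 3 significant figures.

10.6 A

n(Co) = 16.5 / 58.93 = 0.2800 mol
Co²⁺ + 2e⁻ → Co, so n(e⁻) = 2 × 0.2800 = 0.5600 mol
Q = 0.5600 × 96485 = 54030 C
I = Q / t = 54030 / 5100 s = 10.6 A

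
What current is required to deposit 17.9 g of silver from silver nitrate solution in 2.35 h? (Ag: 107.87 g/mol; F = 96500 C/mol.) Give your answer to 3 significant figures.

1.89 A

n(Ag) = 17.9 / 107.87 = 0.1659 mol
Ag⁺ + e⁻ → Ag, so n(e⁻) = 0.1659 mol
Q = 0.1659 × 96500 = 16010 C
I = Q / t = 16010 / 8460 s = 1.89 A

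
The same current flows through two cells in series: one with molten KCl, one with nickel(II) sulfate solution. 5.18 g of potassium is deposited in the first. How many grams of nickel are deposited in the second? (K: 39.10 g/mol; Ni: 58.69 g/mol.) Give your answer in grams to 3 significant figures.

3.89 g

n(K) = 5.18 / 39.10 = 0.1325 mol
K⁺ + e⁻ → K, so n(e⁻) = 0.1325 mol
In series, the same 0.1325 mol of electrons flows through the second cell.
Ni²⁺ + 2e⁻ → Ni, so n(Ni) = 0.1325 / 2 = 0.06625 mol
m(Ni) = 0.06625 × 58.69 = 3.89 g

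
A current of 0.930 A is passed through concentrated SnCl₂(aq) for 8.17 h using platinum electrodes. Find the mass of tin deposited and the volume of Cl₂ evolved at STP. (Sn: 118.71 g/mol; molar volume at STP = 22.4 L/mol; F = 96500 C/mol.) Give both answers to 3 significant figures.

16.8 g Sn; 3.17 L Cl₂

Q = 0.930 × 29412 = 27350 C; n(e⁻) = 27350 / 96500 = 0.2834 mol
Cathode: Sn²⁺ + 2e⁻ → Sn → n(Sn) = 0.2834/2 = 0.1417 mol → 16.8 g
Anode: 2Cl⁻ → Cl₂ + 2e⁻ → n(Cl₂) = 0.2834/2 = 0.1417 mol → 3.17 L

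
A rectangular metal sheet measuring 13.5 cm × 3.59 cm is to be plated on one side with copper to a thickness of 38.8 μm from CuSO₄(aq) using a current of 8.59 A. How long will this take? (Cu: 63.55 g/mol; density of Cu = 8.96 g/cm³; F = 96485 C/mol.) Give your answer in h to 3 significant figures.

Plated area = 13.5 × 3.59 = 48.47 cm²
Volume = 48.47 × 38.8×10⁻⁴ cm = 0.1881 cm³
m(Cu) = 0.1881 × 8.96 = 1.685 g
n(Cu) = 1.685 / 63.55 = 0.02651 mol; n(e⁻) = 2 × 0.02651 = 0.05302 mol
Q = 0.05302 × 96485 = 5116 C
t = 5116 / 8.59 = 595.6 s = 0.165 h

0.165 h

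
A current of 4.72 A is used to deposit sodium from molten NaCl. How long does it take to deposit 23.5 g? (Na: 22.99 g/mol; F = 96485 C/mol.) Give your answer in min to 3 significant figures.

348 min

n(Na) = 23.5 / 22.99 = 1.022 mol
Na⁺ + e⁻ → Na, so n(e⁻) = 1.022 mol
Q = 1.022 × 96485 = 98610 C
t = Q / I = 98610 / 4.72 = 20890 s = 348 min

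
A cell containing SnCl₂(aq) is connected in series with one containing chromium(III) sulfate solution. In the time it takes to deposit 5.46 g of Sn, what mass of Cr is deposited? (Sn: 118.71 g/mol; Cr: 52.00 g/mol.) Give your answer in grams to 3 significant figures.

1.59 g

n(Sn) = 5.46 / 118.71 = 0.04599 mol
Sn²⁺ + 2e⁻ → Sn, so n(e⁻) = 2 × 0.04599 = 0.09198 mol
The cells are in series, so the same charge (and hence the same n(e⁻) = 0.09198 mol) passes through both.
Cr³⁺ + 3e⁻ → Cr, so n(Cr) = 0.09198 / 3 = 0.03066 mol
m(Cr) = 0.03066 × 52.00 = 1.59 g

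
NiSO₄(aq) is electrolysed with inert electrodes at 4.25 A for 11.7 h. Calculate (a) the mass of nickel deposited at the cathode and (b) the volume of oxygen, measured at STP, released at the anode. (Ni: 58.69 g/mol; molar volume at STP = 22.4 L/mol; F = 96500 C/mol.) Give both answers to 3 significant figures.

54.4 g Ni; 10.4 L O₂

Q = 4.25 × 42120 = 1.790×10^5 C; n(e⁻) = 1.790×10^5 / 96500 = 1.855 mol
Cathode: Ni²⁺ + 2e⁻ → Ni → n(Ni) = 1.855/2 = 0.9275 mol → 54.4 g
Anode: 2H₂O → O₂ + 4H⁺ + 4e⁻ → n(O₂) = 1.855/4 = 0.4638 mol → 10.4 L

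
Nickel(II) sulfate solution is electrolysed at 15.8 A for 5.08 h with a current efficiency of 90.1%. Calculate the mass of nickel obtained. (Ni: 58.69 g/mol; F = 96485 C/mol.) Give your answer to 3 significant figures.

79.2 g

Q = 15.8 × 18288 = 2.890×10^5 C
n(e⁻) = 2.890×10^5 / 96485 = 2.995 mol
Ni²⁺ + 2e⁻ → Ni, so theoretical m(Ni) = 1.498 × 58.69 = 87.92 g
Actual mass = 90.1% × 87.92 = 79.2 g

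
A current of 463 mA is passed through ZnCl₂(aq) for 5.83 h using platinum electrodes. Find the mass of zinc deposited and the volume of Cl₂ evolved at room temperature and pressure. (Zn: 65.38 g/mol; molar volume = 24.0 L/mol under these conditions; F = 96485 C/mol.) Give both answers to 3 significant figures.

3.29 g Zn; 1.21 L Cl₂

Q = 0.463 × 20988 = 9717 C; n(e⁻) = 9717 / 96485 = 0.1007 mol
Cathode: Zn²⁺ + 2e⁻ → Zn → n(Zn) = 0.1007/2 = 0.05035 mol → 3.29 g
Anode: 2Cl⁻ → Cl₂ + 2e⁻ → n(Cl₂) = 0.1007/2 = 0.05035 mol → 1.21 L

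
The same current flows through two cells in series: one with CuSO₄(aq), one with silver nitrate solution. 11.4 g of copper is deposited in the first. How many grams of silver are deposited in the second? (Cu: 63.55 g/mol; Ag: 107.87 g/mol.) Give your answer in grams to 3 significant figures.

38.7 g

n(Cu) = 11.4 / 63.55 = 0.1794 mol
Cu²⁺ + 2e⁻ → Cu, so n(e⁻) = 2 × 0.1794 = 0.3588 mol
The cells are in series, so the same charge (and hence the same n(e⁻) = 0.3588 mol) passes through both.
Ag⁺ + e⁻ → Ag, so n(Ag) = 0.3588 mol
m(Ag) = 0.3588 × 107.87 = 38.7 g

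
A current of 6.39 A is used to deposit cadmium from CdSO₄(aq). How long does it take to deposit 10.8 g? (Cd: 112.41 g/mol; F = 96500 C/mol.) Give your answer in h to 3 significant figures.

0.806 h

n(Cd) = 10.8 / 112.41 = 0.09608 mol
Cd²⁺ + 2e⁻ → Cd, so n(e⁻) = 2 × 0.09608 = 0.1922 mol
Q = 0.1922 × 96500 = 18550 C
t = Q / I = 18550 / 6.39 = 2903 s = 0.806 h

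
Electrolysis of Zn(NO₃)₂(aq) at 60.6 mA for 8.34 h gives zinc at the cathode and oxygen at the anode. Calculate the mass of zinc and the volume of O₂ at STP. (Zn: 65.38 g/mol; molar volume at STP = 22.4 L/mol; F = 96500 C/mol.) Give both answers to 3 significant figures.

Q = 0.0606 × 30024 = 1819 C; n(e⁻) = 1819 / 96500 = 0.01885 mol
Cathode: Zn²⁺ + 2e⁻ → Zn → n(Zn) = 0.01885/2 = 0.009425 mol → 0.616 g
Anode: 2H₂O → O₂ + 4H⁺ + 4e⁻ → n(O₂) = 0.01885/4 = 0.004713 mol → 0.106 L

0.616 g Zn; 0.106 L O₂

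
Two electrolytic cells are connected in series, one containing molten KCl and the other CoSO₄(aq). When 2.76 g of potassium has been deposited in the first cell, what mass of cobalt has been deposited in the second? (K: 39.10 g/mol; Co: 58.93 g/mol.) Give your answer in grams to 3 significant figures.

n(K) = 2.76 / 39.10 = 0.07059 mol
K⁺ + e⁻ → K, so n(e⁻) = 0.07059 mol
Since the cells are in series, n(e⁻) in the Co cell is also 0.07059 mol.
Co²⁺ + 2e⁻ → Co, so n(Co) = 0.07059 / 2 = 0.03530 mol
m(Co) = 0.03530 × 58.93 = 2.08 g

2.08 g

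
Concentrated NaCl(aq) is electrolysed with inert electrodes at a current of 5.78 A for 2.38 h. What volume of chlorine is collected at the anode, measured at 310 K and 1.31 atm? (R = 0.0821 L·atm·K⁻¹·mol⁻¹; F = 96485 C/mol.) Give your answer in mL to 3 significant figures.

4990 mL

Q = It = 5.78 × 8568 = 49520 C
n(e⁻) = Q/F = 49520/96485 = 0.5132 mol
2Cl⁻ → Cl₂ + 2e⁻, so n(Cl₂) = 0.5132 / 2 = 0.2566 mol
V = nRT/P = 0.2566 × 0.0821 × 310 / 1.31 = 4.985 L
= 4990 mL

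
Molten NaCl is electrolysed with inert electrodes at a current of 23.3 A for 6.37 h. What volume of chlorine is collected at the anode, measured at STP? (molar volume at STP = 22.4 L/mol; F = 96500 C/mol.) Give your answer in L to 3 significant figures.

Charge passed = 23.3 × 22932 = 5.343×10^5 C
Moles of electrons = 5.343×10^5 / 96500 = 5.537 mol
2Cl⁻ → Cl₂ + 2e⁻, so n(Cl₂) = 5.537 / 2 = 2.769 mol
V = 2.769 × 22.4 = 62.03 L

62.0 L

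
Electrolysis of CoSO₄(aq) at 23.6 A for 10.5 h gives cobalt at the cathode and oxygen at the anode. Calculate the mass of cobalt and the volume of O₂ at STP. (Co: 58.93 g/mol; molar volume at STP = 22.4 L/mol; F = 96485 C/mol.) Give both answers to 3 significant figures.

272 g Co; 51.8 L O₂

Q = 23.6 × 37800 = 8.921×10^5 C; n(e⁻) = 8.921×10^5 / 96485 = 9.246 mol
Cathode: Co²⁺ + 2e⁻ → Co → n(Co) = 9.246/2 = 4.623 mol → 272 g
Anode: 2H₂O → O₂ + 4H⁺ + 4e⁻ → n(O₂) = 9.246/4 = 2.312 mol → 51.8 L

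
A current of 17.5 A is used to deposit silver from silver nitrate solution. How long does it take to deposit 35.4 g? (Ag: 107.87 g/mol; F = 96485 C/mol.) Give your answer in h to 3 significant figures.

n(Ag) = 35.4 / 107.87 = 0.3282 mol
Ag⁺ + e⁻ → Ag, so n(e⁻) = 0.3282 mol
Q = 0.3282 × 96485 = 31670 C
t = Q / I = 31670 / 17.5 = 1810 s = 0.503 h

0.503 h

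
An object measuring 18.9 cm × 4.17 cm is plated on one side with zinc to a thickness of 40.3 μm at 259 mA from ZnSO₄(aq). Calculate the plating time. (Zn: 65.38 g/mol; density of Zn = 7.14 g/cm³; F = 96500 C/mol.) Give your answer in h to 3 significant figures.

7.18 h

Plated area = 18.9 × 4.17 = 78.81 cm²
Volume = 78.81 × 40.3×10⁻⁴ cm = 0.3176 cm³
m(Zn) = 0.3176 × 7.14 = 2.268 g
n(Zn) = 2.268 / 65.38 = 0.03469 mol; n(e⁻) = 2 × 0.03469 = 0.06938 mol
Q = 0.06938 × 96500 = 6695 C
t = 6695 / 0.259 = 25850 s = 7.18 h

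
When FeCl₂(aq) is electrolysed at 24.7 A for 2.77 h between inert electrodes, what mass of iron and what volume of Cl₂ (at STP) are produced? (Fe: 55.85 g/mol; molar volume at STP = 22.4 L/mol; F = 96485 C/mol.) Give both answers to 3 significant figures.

Q = 24.7 × 9972 = 2.463×10^5 C; n(e⁻) = 2.463×10^5 / 96485 = 2.553 mol
Cathode: Fe²⁺ + 2e⁻ → Fe → n(Fe) = 2.553/2 = 1.277 mol → 71.3 g
Anode: 2Cl⁻ → Cl₂ + 2e⁻ → n(Cl₂) = 2.553/2 = 1.277 mol → 28.6 L

71.3 g Fe; 28.6 L Cl₂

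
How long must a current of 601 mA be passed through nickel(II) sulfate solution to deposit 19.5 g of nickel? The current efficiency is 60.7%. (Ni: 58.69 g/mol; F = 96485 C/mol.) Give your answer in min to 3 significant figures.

n(Ni) = 19.5 / 58.69 = 0.3323 mol
Ni²⁺ + 2e⁻ → Ni, so n(e⁻) = 2 × 0.3323 = 0.6646 mol
Q = 0.6646 × 96485 / 0.607 = 1.056×10^5 C
t = Q / I = 1.056×10^5 / 0.601 = 1.757×10^5 s = 2930 min

2930 min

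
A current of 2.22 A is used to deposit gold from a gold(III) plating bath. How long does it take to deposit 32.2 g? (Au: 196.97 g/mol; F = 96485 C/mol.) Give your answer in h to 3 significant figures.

5.92 h

n(Au) = 32.2 / 196.97 = 0.1635 mol
Au³⁺ + 3e⁻ → Au, so n(e⁻) = 3 × 0.1635 = 0.4905 mol
Q = 0.4905 × 96485 = 47330 C
t = Q / I = 47330 / 2.22 = 21320 s = 5.92 h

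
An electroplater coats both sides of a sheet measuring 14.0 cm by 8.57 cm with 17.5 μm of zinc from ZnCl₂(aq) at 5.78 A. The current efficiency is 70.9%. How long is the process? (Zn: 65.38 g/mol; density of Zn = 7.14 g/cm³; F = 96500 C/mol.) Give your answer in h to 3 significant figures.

Plated area = 2 × 14.0 × 8.57 = 240.0 cm²
Volume = 240.0 × 17.5×10⁻⁴ cm = 0.4200 cm³
m(Zn) = 0.4200 × 7.14 = 2.999 g
n(Zn) = 2.999 / 65.38 = 0.04587 mol; n(e⁻) = 2 × 0.04587 = 0.09174 mol
Q = 0.09174 × 96500 / 0.709 = 12490 C
t = 12490 / 5.78 = 2161 s = 0.600 h

0.600 h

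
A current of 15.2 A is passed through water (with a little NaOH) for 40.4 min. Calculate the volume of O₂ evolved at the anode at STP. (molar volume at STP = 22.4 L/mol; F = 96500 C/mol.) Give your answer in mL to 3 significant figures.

Q = 15.2 A × 2424 s = 36840 C
n(e⁻) = Q/F = 36840/96500 = 0.3818 mol
2H₂O → O₂ + 4H⁺ + 4e⁻, so n(O₂) = 0.3818 / 4 = 0.09545 mol
V = 0.09545 × 22.4 = 2.138 L
= 2140 mL

2140 mL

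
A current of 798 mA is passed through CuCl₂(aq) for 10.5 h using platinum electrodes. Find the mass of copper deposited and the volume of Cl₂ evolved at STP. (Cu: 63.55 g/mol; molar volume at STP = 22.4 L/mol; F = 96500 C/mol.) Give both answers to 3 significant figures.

9.93 g Cu; 3.50 L Cl₂

Q = 0.798 × 37800 = 30160 C; n(e⁻) = 30160 / 96500 = 0.3125 mol
Cathode: Cu²⁺ + 2e⁻ → Cu → n(Cu) = 0.3125/2 = 0.1563 mol → 9.93 g
Anode: 2Cl⁻ → Cl₂ + 2e⁻ → n(Cl₂) = 0.3125/2 = 0.1563 mol → 3.50 L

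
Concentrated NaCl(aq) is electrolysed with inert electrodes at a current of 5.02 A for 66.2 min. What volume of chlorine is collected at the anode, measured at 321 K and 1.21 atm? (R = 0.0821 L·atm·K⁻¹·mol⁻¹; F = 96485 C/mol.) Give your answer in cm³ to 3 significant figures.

2250 cm³

Q = It = 5.02 × 3972 = 19940 C
n(e⁻) = Q/F = 19940/96485 = 0.2067 mol
2Cl⁻ → Cl₂ + 2e⁻, so n(Cl₂) = 0.2067 / 2 = 0.1034 mol
V = nRT/P = 0.1034 × 0.0821 × 321 / 1.21 = 2.252 L
= 2250 cm³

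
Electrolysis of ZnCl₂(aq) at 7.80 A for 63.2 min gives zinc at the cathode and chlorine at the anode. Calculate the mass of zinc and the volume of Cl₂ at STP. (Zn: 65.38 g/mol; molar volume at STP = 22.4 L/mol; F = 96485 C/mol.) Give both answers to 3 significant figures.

10.0 g Zn; 3.43 L Cl₂

Q = 7.80 × 3792 = 29580 C; n(e⁻) = 29580 / 96485 = 0.3066 mol
Cathode: Zn²⁺ + 2e⁻ → Zn → n(Zn) = 0.3066/2 = 0.1533 mol → 10.0 g
Anode: 2Cl⁻ → Cl₂ + 2e⁻ → n(Cl₂) = 0.3066/2 = 0.1533 mol → 3.43 L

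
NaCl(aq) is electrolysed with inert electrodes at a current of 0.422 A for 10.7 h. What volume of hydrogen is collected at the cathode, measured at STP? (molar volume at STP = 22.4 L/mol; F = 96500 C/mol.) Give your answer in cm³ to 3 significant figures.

Q = 0.422 A × 38520 s = 16260 C
n(e⁻) = Q/F = 16260/96500 = 0.1685 mol
2H⁺ + 2e⁻ → H₂, so n(H₂) = 0.1685 / 2 = 0.08425 mol
V = 0.08425 × 22.4 = 1.887 L
= 1890 cm³

1890 cm³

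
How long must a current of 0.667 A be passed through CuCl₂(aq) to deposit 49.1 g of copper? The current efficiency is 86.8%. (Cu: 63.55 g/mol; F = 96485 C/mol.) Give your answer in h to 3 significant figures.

71.5 h

n(Cu) = 49.1 / 63.55 = 0.7726 mol
Cu²⁺ + 2e⁻ → Cu, so n(e⁻) = 2 × 0.7726 = 1.545 mol
Q = 1.545 × 96485 / 0.868 = 1.717×10^5 C
t = Q / I = 1.717×10^5 / 0.667 = 2.574×10^5 s = 71.5 h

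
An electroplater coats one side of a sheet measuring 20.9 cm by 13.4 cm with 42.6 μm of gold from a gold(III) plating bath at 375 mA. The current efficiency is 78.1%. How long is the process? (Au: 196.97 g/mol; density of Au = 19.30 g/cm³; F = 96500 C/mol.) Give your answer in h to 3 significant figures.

32.1 h

Plated area = 20.9 × 13.4 = 280.1 cm²
Volume = 280.1 × 42.6×10⁻⁴ cm = 1.193 cm³
m(Au) = 1.193 × 19.30 = 23.02 g
n(Au) = 23.02 / 196.97 = 0.1169 mol; n(e⁻) = 3 × 0.1169 = 0.3507 mol
Q = 0.3507 × 96500 / 0.781 = 43330 C
t = 43330 / 0.375 = 1.155×10^5 s = 32.1 h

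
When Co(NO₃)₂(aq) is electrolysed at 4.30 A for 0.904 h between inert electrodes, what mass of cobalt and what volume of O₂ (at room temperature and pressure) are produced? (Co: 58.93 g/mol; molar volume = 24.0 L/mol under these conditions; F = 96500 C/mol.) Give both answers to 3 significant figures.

Q = 4.30 × 3254.4 = 13990 C; n(e⁻) = 13990 / 96500 = 0.1450 mol
Cathode: Co²⁺ + 2e⁻ → Co → n(Co) = 0.1450/2 = 0.07250 mol → 4.27 g
Anode: 2H₂O → O₂ + 4H⁺ + 4e⁻ → n(O₂) = 0.1450/4 = 0.03625 mol → 0.870 L

4.27 g Co; 0.870 L O₂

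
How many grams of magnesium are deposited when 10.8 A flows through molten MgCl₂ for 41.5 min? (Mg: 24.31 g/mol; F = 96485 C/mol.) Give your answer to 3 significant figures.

Q = It = 10.8 × 2490 = 26890 C
n(e⁻) = Q/F = 26890/96485 = 0.2787 mol
Mg²⁺ + 2e⁻ → Mg, so n(Mg) = 0.2787 / 2 = 0.1394 mol
m = 0.1394 × 24.31 = 3.39 g

3.39 g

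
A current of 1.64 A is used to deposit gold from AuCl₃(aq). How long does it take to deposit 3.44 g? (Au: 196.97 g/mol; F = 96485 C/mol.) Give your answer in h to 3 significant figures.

n(Au) = 3.44 / 196.97 = 0.01746 mol
Au³⁺ + 3e⁻ → Au, so n(e⁻) = 3 × 0.01746 = 0.05238 mol
Q = 0.05238 × 96485 = 5054 C
t = Q / I = 5054 / 1.64 = 3082 s = 0.856 h

0.856 h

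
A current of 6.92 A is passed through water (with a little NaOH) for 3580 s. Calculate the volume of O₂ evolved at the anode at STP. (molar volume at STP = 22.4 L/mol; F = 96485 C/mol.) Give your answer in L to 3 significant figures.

1.44 L

Charge passed = 6.92 × 3580 = 24770 C
Moles of electrons = 24770 / 96485 = 0.2567 mol
2H₂O → O₂ + 4H⁺ + 4e⁻, so n(O₂) = 0.2567 / 4 = 0.06418 mol
V = 0.06418 × 22.4 = 1.438 L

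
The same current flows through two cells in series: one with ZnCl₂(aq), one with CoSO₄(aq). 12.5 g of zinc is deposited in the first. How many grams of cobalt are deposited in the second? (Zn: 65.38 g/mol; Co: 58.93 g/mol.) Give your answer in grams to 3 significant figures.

n(Zn) = 12.5 / 65.38 = 0.1912 mol
Zn²⁺ + 2e⁻ → Zn, so n(e⁻) = 2 × 0.1912 = 0.3824 mol
In series, the same 0.3824 mol of electrons flows through the second cell.
Co²⁺ + 2e⁻ → Co, so n(Co) = 0.3824 / 2 = 0.1912 mol
m(Co) = 0.1912 × 58.93 = 11.3 g

11.3 g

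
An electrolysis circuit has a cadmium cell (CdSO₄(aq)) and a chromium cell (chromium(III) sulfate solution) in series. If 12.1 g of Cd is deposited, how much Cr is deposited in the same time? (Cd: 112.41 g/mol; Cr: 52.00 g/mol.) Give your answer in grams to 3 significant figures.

3.73 g

n(Cd) = 12.1 / 112.41 = 0.1076 mol
Cd²⁺ + 2e⁻ → Cd, so n(e⁻) = 2 × 0.1076 = 0.2152 mol
The cells are in series, so the same charge (and hence the same n(e⁻) = 0.2152 mol) passes through both.
Cr³⁺ + 3e⁻ → Cr, so n(Cr) = 0.2152 / 3 = 0.07173 mol
m(Cr) = 0.07173 × 52.00 = 3.73 g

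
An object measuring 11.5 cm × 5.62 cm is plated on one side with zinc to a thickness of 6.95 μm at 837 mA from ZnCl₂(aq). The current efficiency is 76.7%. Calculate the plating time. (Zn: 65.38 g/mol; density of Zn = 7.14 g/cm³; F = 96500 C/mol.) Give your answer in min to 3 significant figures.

24.6 min

Plated area = 11.5 × 5.62 = 64.63 cm²
Volume = 64.63 × 6.95×10⁻⁴ cm = 0.04492 cm³
m(Zn) = 0.04492 × 7.14 = 0.3207 g
n(Zn) = 0.3207 / 65.38 = 0.004905 mol; n(e⁻) = 2 × 0.004905 = 0.009810 mol
Q = 0.009810 × 96500 / 0.767 = 1234 C
t = 1234 / 0.837 = 1474 s = 24.6 min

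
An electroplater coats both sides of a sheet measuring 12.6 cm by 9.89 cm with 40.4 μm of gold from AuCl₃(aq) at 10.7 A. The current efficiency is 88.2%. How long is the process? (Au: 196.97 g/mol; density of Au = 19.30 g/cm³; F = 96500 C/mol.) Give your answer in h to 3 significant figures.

Plated area = 2 × 12.6 × 9.89 = 249.2 cm²
Volume = 249.2 × 40.4×10⁻⁴ cm = 1.007 cm³
m(Au) = 1.007 × 19.30 = 19.44 g
n(Au) = 19.44 / 196.97 = 0.09870 mol; n(e⁻) = 3 × 0.09870 = 0.2961 mol
Q = 0.2961 × 96500 / 0.882 = 32400 C
t = 32400 / 10.7 = 3028 s = 0.841 h

0.841 h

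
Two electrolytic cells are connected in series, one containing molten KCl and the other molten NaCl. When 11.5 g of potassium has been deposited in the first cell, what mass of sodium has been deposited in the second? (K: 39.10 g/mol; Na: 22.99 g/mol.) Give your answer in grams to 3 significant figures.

6.76 g

n(K) = 11.5 / 39.10 = 0.2941 mol
K⁺ + e⁻ → K, so n(e⁻) = 0.2941 mol
The cells are in series, so the same charge (and hence the same n(e⁻) = 0.2941 mol) passes through both.
Na⁺ + e⁻ → Na, so n(Na) = 0.2941 mol
m(Na) = 0.2941 × 22.99 = 6.76 g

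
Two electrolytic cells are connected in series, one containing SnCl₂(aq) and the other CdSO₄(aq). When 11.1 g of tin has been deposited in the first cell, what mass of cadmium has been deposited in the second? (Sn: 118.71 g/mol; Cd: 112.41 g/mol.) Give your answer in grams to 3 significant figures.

10.5 g

n(Sn) = 11.1 / 118.71 = 0.09351 mol
Sn²⁺ + 2e⁻ → Sn, so n(e⁻) = 2 × 0.09351 = 0.1870 mol
In series, the same 0.1870 mol of electrons flows through the second cell.
Cd²⁺ + 2e⁻ → Cd, so n(Cd) = 0.1870 / 2 = 0.09350 mol
m(Cd) = 0.09350 × 112.41 = 10.5 g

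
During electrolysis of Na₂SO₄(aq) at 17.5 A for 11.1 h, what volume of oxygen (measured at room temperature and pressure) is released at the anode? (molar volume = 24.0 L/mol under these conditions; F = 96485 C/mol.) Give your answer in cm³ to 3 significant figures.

43500 cm³

Q = 17.5 A × 39960 s = 6.993×10^5 C
Moles of electrons = 6.993×10^5 / 96485 = 7.248 mol
2H₂O → O₂ + 4H⁺ + 4e⁻, so n(O₂) = 7.248 / 4 = 1.812 mol
V = 1.812 × 24.0 = 43.49 L
= 43500 cm³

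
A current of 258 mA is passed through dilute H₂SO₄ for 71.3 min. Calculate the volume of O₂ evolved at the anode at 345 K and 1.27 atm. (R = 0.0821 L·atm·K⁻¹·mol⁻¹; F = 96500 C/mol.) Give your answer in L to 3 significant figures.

Q = 0.258 A × 4278 s = 1104 C
n(e⁻) = Q/F = 1104/96500 = 0.01144 mol
2H₂O → O₂ + 4H⁺ + 4e⁻, so n(O₂) = 0.01144 / 4 = 0.002860 mol
V = nRT/P = 0.002860 × 0.0821 × 345 / 1.27 = 0.06379 L

0.0638 L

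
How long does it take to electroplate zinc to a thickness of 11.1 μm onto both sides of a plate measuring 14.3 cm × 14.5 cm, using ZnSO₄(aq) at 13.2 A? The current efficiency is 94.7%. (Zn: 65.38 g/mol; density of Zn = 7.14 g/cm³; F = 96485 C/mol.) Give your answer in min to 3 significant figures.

12.9 min

Plated area = 2 × 14.3 × 14.5 = 414.7 cm²
Volume = 414.7 × 11.1×10⁻⁴ cm = 0.4603 cm³
m(Zn) = 0.4603 × 7.14 = 3.287 g
n(Zn) = 3.287 / 65.38 = 0.05028 mol; n(e⁻) = 2 × 0.05028 = 0.1006 mol
Q = 0.1006 × 96485 / 0.947 = 10250 C
t = 10250 / 13.2 = 776.5 s = 12.9 min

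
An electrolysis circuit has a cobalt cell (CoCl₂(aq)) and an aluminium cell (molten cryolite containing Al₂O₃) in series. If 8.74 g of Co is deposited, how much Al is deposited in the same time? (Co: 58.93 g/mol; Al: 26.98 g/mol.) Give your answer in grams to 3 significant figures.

n(Co) = 8.74 / 58.93 = 0.1483 mol
Co²⁺ + 2e⁻ → Co, so n(e⁻) = 2 × 0.1483 = 0.2966 mol
In series, the same 0.2966 mol of electrons flows through the second cell.
Al³⁺ + 3e⁻ → Al, so n(Al) = 0.2966 / 3 = 0.09887 mol
m(Al) = 0.09887 × 26.98 = 2.67 g

2.67 g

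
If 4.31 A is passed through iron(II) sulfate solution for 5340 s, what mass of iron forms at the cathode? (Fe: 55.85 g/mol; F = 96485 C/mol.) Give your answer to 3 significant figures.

6.66 g

Q = 4.31 A × 5340 s = 23020 C
Moles of electrons = 23020 / 96485 = 0.2386 mol
Fe²⁺ + 2e⁻ → Fe, so n(Fe) = 0.2386 / 2 = 0.1193 mol
m = 0.1193 × 55.85 = 6.66 g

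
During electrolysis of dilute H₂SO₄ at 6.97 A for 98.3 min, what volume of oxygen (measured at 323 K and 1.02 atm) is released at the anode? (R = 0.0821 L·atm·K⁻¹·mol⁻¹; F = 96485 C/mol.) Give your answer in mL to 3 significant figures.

2770 mL

Charge passed = 6.97 × 5898 = 41110 C
Moles of electrons = 41110 / 96485 = 0.4261 mol
2H₂O → O₂ + 4H⁺ + 4e⁻, so n(O₂) = 0.4261 / 4 = 0.1065 mol
V = nRT/P = 0.1065 × 0.0821 × 323 / 1.02 = 2.769 L
= 2770 mL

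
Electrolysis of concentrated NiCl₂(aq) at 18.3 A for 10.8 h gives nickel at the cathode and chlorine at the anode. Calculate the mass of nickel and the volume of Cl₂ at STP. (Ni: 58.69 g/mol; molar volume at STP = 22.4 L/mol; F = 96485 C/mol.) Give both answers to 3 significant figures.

216 g Ni; 82.6 L Cl₂

Q = 18.3 × 38880 = 7.115×10^5 C; n(e⁻) = 7.115×10^5 / 96485 = 7.374 mol
Cathode: Ni²⁺ + 2e⁻ → Ni → n(Ni) = 7.374/2 = 3.687 mol → 216 g
Anode: 2Cl⁻ → Cl₂ + 2e⁻ → n(Cl₂) = 7.374/2 = 3.687 mol → 82.6 L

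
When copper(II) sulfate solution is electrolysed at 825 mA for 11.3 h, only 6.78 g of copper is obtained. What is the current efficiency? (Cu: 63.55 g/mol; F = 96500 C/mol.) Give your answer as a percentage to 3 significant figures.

Q = 0.825 × 40680 = 33560 C
n(e⁻) = 33560 / 96500 = 0.3478 mol
Cu²⁺ + 2e⁻ → Cu, so theoretical n(Cu) = 0.1739 mol → 11.05 g
Efficiency = 6.78 / 11.05 = 0.6136 = 61.4%

61.4%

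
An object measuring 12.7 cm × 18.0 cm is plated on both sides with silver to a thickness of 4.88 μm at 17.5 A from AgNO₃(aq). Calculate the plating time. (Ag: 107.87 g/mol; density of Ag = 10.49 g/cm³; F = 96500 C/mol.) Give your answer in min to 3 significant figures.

Plated area = 2 × 12.7 × 18.0 = 457.2 cm²
Volume = 457.2 × 4.88×10⁻⁴ cm = 0.2231 cm³
m(Ag) = 0.2231 × 10.49 = 2.340 g
n(Ag) = 2.340 / 107.87 = 0.02169 mol; n(e⁻) = 0.02169 mol
Q = 0.02169 × 96500 = 2093 C
t = 2093 / 17.5 = 119.6 s = 1.99 min

1.99 min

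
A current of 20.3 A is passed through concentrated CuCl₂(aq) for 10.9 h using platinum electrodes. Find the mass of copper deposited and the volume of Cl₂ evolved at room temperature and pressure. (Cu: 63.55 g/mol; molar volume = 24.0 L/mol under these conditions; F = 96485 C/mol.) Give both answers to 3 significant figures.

262 g Cu; 99.1 L Cl₂

Q = 20.3 × 39240 = 7.966×10^5 C; n(e⁻) = 7.966×10^5 / 96485 = 8.256 mol
Cathode: Cu²⁺ + 2e⁻ → Cu → n(Cu) = 8.256/2 = 4.128 mol → 262 g
Anode: 2Cl⁻ → Cl₂ + 2e⁻ → n(Cl₂) = 8.256/2 = 4.128 mol → 99.1 L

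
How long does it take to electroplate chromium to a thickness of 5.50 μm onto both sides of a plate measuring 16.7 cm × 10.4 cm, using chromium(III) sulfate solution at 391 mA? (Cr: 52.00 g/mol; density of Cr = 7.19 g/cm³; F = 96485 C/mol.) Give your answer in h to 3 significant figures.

Plated area = 2 × 16.7 × 10.4 = 347.4 cm²
Volume = 347.4 × 5.50×10⁻⁴ cm = 0.1911 cm³
m(Cr) = 0.1911 × 7.19 = 1.374 g
n(Cr) = 1.374 / 52.00 = 0.02642 mol; n(e⁻) = 3 × 0.02642 = 0.07926 mol
Q = 0.07926 × 96485 = 7647 C
t = 7647 / 0.391 = 19560 s = 5.43 h

5.43 h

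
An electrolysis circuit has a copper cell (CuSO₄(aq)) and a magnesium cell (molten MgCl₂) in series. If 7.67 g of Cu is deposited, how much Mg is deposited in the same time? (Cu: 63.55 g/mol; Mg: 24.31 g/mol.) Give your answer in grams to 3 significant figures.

n(Cu) = 7.67 / 63.55 = 0.1207 mol
Cu²⁺ + 2e⁻ → Cu, so n(e⁻) = 2 × 0.1207 = 0.2414 mol
Same current for the same time ⇒ same n(e⁻) = 0.2414 mol in both cells.
Mg²⁺ + 2e⁻ → Mg, so n(Mg) = 0.2414 / 2 = 0.1207 mol
m(Mg) = 0.1207 × 24.31 = 2.93 g

2.93 g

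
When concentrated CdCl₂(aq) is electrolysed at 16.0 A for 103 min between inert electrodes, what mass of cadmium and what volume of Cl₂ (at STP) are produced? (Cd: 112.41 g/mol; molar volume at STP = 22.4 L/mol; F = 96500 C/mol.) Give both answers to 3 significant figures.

Q = 16.0 × 6180 = 98880 C; n(e⁻) = 98880 / 96500 = 1.025 mol
Cathode: Cd²⁺ + 2e⁻ → Cd → n(Cd) = 1.025/2 = 0.5125 mol → 57.6 g
Anode: 2Cl⁻ → Cl₂ + 2e⁻ → n(Cl₂) = 1.025/2 = 0.5125 mol → 11.5 L

57.6 g Cd; 11.5 L Cl₂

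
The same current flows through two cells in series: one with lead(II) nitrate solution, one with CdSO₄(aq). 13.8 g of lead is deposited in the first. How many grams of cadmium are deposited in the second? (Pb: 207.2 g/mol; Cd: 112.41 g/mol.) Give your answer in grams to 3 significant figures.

n(Pb) = 13.8 / 207.2 = 0.06660 mol
Pb²⁺ + 2e⁻ → Pb, so n(e⁻) = 2 × 0.06660 = 0.1332 mol
The cells are in series, so the same charge (and hence the same n(e⁻) = 0.1332 mol) passes through both.
Cd²⁺ + 2e⁻ → Cd, so n(Cd) = 0.1332 / 2 = 0.06660 mol
m(Cd) = 0.06660 × 112.41 = 7.49 g

7.49 g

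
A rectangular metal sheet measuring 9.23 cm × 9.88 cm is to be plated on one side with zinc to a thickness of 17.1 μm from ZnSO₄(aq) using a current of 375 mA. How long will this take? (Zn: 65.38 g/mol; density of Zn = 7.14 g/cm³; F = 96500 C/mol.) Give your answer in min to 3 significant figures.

Plated area = 9.23 × 9.88 = 91.19 cm²
Volume = 91.19 × 17.1×10⁻⁴ cm = 0.1559 cm³
m(Zn) = 0.1559 × 7.14 = 1.113 g
n(Zn) = 1.113 / 65.38 = 0.01702 mol; n(e⁻) = 2 × 0.01702 = 0.03404 mol
Q = 0.03404 × 96500 = 3285 C
t = 3285 / 0.375 = 8760 s = 146 min

146 min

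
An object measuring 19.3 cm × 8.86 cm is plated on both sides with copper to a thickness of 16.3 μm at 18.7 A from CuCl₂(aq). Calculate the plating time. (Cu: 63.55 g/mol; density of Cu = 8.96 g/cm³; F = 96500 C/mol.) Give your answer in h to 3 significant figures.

Plated area = 2 × 19.3 × 8.86 = 342.0 cm²
Volume = 342.0 × 16.3×10⁻⁴ cm = 0.5575 cm³
m(Cu) = 0.5575 × 8.96 = 4.995 g
n(Cu) = 4.995 / 63.55 = 0.07860 mol; n(e⁻) = 2 × 0.07860 = 0.1572 mol
Q = 0.1572 × 96500 = 15170 C
t = 15170 / 18.7 = 811.2 s = 0.225 h

0.225 h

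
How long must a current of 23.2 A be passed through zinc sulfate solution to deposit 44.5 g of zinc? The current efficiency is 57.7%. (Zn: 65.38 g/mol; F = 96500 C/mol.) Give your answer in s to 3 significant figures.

n(Zn) = 44.5 / 65.38 = 0.6806 mol
Zn²⁺ + 2e⁻ → Zn, so n(e⁻) = 2 × 0.6806 = 1.361 mol
Q = 1.361 × 96500 / 0.577 = 2.276×10^5 C
t = Q / I = 2.276×10^5 / 23.2 = 9810 s

9810 s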